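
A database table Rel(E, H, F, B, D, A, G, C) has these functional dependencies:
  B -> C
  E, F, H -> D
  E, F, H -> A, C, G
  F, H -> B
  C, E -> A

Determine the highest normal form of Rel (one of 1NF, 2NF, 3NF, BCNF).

1NF

Candidate key: {E, F, H}. Prime attributes: {E, F, H}.
B -> C: {B}⁺ = {B, C}, which is not all of the attributes, so the left side is not a superkey — BCNF is violated.
B -> C has non-prime {C} on the right and a non-superkey on the left, so 3NF fails.
{F, H} is a proper subset of the key {E, F, H}, and {F, H}⁺ contains the non-prime attributes {B, C} — a partial dependency, so 2NF is violated.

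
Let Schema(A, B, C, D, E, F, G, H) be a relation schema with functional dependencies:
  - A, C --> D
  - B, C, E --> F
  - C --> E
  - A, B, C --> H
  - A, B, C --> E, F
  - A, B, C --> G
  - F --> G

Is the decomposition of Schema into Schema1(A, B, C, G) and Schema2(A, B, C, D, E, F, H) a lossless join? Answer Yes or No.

Common attributes: {A, B, C}; their closure is {A, B, C, D, E, F, G, H}.
This includes all of Schema1, so the common attributes are a superkey of Schema1 — the join is lossless.

Yes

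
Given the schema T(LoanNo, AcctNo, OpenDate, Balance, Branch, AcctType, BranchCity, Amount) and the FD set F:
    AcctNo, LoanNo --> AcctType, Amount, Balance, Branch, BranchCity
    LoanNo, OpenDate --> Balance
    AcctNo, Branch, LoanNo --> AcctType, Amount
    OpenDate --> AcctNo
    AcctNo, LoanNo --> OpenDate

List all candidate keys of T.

{AcctNo, LoanNo}, {LoanNo, OpenDate}

No FD produces {LoanNo}, so it must be in every candidate key.
{AcctNo, LoanNo}⁺ = {AcctNo, AcctType, Amount, Balance, Branch, BranchCity, LoanNo, OpenDate} — all of the relation — so {AcctNo, LoanNo} is a candidate key.
{LoanNo, OpenDate}⁺ = {AcctNo, AcctType, Amount, Balance, Branch, BranchCity, LoanNo, OpenDate} — all of the relation — so {LoanNo, OpenDate} is a candidate key.
Any other superkey properly contains one of these, so there are no further candidate keys.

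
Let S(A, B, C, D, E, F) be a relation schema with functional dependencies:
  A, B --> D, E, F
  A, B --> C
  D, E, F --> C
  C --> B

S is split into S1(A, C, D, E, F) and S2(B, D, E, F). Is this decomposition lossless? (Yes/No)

Yes

S1 ∩ S2 = {D, E, F}; its closure under F is {B, C, D, E, F}.
Since S2 ⊆ {B, C, D, E, F}, the intersection is a superkey of S2; the decomposition is lossless.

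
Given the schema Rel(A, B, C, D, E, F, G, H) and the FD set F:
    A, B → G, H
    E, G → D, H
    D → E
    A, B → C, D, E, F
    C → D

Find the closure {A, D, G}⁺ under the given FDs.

{A, D, E, G, H}

Start with {A, D, G}.
D → E applies; add {E} → now {A, D, E, G}.
E, G → D, H applies; add {H} → now {A, D, E, G, H}.
No further FD applies.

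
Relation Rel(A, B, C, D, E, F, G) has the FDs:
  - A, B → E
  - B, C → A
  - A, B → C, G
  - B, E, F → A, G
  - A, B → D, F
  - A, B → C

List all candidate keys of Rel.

{A, B}, {B, C}, {B, E, F}

Attributes never on any right-hand side: {B} — every candidate key must contain it.
{A, B}⁺ = {A, B, C, D, E, F, G}, which is every attribute, so {A, B} is a candidate key.
{B, C}⁺ = {A, B, C, D, E, F, G}, which is every attribute, so {B, C} is a candidate key.
{B, E, F}⁺ = {A, B, C, D, E, F, G}, which is every attribute, so {B, E, F} is a candidate key.
These are minimal and exhaustive — every other superkey contains one of them.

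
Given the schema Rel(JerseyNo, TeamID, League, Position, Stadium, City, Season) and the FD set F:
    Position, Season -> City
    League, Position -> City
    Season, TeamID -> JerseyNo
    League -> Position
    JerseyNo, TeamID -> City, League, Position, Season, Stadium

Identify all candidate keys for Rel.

{JerseyNo, TeamID}, {Season, TeamID}

No FD produces {TeamID}, so it must be in every candidate key.
{JerseyNo, TeamID} is a candidate key since {JerseyNo, TeamID}⁺ = {City, JerseyNo, League, Position, Season, Stadium, TeamID} covers every attribute.
{Season, TeamID} is a candidate key since {Season, TeamID}⁺ = {City, JerseyNo, League, Position, Season, Stadium, TeamID} covers every attribute.
Any other superkey properly contains one of these, so there are no further candidate keys.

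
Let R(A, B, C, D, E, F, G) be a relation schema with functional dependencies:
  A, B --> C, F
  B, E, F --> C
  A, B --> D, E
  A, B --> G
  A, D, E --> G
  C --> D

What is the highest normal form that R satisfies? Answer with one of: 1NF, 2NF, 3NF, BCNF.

Candidate key: {A, B}. Prime attributes: {A, B}.
For B, E, F --> C we have {B, E, F}⁺ = {B, C, D, E, F}; {B, E, F} is not a superkey, so BCNF fails.
Because {C} is non-prime and the left side of B, E, F --> C is not a superkey, the relation is not in 3NF.
No non-prime attribute depends on a proper subset of any candidate key, so 2NF holds.

2NF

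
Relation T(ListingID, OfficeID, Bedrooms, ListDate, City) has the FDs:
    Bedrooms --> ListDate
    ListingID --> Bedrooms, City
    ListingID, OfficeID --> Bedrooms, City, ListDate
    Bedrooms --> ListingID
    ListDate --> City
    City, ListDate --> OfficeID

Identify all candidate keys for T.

{Bedrooms}, {ListingID}

{Bedrooms}⁺ = {Bedrooms, City, ListDate, ListingID, OfficeID}, which is every attribute, so {Bedrooms} is a candidate key.
{ListingID}⁺ = {Bedrooms, City, ListDate, ListingID, OfficeID}, which is every attribute, so {ListingID} is a candidate key.
Any other superkey properly contains one of these, so there are no further candidate keys.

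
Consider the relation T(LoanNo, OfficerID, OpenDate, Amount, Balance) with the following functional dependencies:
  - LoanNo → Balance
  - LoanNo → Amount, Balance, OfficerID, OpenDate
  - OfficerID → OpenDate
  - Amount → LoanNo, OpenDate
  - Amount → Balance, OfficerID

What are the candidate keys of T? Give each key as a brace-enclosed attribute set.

{Amount}, {LoanNo}

Closure of {Amount} is {Amount, Balance, LoanNo, OfficerID, OpenDate}, the whole schema; {Amount} is a candidate key.
Closure of {LoanNo} is {Amount, Balance, LoanNo, OfficerID, OpenDate}, the whole schema; {LoanNo} is a candidate key.
These are minimal and exhaustive — every other superkey contains one of them.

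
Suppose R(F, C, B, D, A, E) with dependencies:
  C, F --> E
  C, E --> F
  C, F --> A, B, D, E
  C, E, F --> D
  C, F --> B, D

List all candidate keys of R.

{C, E}, {C, F}

No FD produces {C}, so it must be in every candidate key.
{C, E}⁺ = {A, B, C, D, E, F} — all of the relation — so {C, E} is a candidate key.
{C, F}⁺ = {A, B, C, D, E, F} — all of the relation — so {C, F} is a candidate key.
No proper subset of any of these is a key, and no other minimal superkey exists.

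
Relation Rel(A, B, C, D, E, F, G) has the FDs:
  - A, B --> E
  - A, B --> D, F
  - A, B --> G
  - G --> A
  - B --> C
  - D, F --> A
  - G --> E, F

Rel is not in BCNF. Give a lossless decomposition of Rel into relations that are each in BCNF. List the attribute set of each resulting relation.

{A, E, F, G}; {B, C}; {B, D, G}

Candidate keys of the original relation: {A, B}, {B, D, F}, {B, G}.
In {A, B, C, D, E, F, G}, {G} is not a superkey ({G}⁺ restricted to this set is {A, E, F, G}), so split on G --> A, E, F into {A, E, F, G} and {B, C, D, G}.
{A, E, F, G} is in BCNF.
In {B, C, D, G}, {B} is not a superkey ({B}⁺ restricted to this set is {B, C}), so split on B --> C into {B, C} and {B, D, G}.
{B, C} is in BCNF.
{B, D, G} is in BCNF.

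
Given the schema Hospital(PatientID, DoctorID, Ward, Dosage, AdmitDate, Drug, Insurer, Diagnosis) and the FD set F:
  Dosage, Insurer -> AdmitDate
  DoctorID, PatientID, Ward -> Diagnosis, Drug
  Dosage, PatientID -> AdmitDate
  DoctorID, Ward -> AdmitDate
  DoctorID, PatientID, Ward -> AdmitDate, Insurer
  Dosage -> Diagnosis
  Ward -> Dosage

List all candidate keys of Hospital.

{DoctorID, PatientID, Ward}

No FD produces {DoctorID, PatientID, Ward}, so they must be in every candidate key.
{DoctorID, PatientID, Ward}⁺ = {AdmitDate, Diagnosis, DoctorID, Dosage, Drug, Insurer, PatientID, Ward}, which is every attribute, so {DoctorID, PatientID, Ward} is a candidate key.
Every other attribute set either contains this one or has a smaller closure.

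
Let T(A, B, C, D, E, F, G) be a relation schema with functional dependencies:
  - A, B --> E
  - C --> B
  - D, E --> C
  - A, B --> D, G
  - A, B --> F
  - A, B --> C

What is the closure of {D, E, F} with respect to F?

{B, C, D, E, F}

Start with {D, E, F}.
D, E --> C applies; add {C} → now {C, D, E, F}.
C --> B applies; add {B} → now {B, C, D, E, F}.
No further FD applies.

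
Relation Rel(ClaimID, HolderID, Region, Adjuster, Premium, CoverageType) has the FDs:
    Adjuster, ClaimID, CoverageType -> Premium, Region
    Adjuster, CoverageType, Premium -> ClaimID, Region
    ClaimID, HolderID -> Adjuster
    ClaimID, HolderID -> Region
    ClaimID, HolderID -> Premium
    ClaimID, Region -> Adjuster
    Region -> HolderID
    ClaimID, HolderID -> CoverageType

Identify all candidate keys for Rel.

{Adjuster, ClaimID, CoverageType}, {Adjuster, CoverageType, Premium}, {ClaimID, HolderID}, {ClaimID, Region}

{ClaimID, HolderID}⁺ = {Adjuster, ClaimID, CoverageType, HolderID, Premium, Region}, which is every attribute, so {ClaimID, HolderID} is a candidate key.
{ClaimID, Region}⁺ = {Adjuster, ClaimID, CoverageType, HolderID, Premium, Region}, which is every attribute, so {ClaimID, Region} is a candidate key.
{Adjuster, ClaimID, CoverageType}⁺ = {Adjuster, ClaimID, CoverageType, HolderID, Premium, Region}, which is every attribute, so {Adjuster, ClaimID, CoverageType} is a candidate key.
{Adjuster, CoverageType, Premium}⁺ = {Adjuster, ClaimID, CoverageType, HolderID, Premium, Region}, which is every attribute, so {Adjuster, CoverageType, Premium} is a candidate key.
No proper subset of any of these is a key, and no other minimal superkey exists.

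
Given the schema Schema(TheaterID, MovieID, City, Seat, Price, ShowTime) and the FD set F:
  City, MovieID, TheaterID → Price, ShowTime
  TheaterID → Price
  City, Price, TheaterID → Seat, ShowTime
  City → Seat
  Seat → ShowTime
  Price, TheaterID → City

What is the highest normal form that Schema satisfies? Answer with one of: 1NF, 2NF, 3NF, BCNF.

1NF

Candidate key: {MovieID, TheaterID}. Prime attributes: {MovieID, TheaterID}.
TheaterID → Price: {TheaterID}⁺ = {City, Price, Seat, ShowTime, TheaterID}, which is not all of the attributes, so the left side is not a superkey — BCNF is violated.
Because {Price} is non-prime and the left side of TheaterID → Price is not a superkey, the relation is not in 3NF.
The proper key subset {TheaterID} of {MovieID, TheaterID} determines non-prime {City, Price, Seat, ShowTime}, so the relation is not even in 2NF.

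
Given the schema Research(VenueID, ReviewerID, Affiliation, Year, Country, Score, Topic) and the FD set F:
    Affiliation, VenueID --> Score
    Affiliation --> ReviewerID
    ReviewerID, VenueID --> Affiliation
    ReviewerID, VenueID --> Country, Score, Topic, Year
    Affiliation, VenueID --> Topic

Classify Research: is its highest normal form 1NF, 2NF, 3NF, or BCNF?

Candidate keys: {Affiliation, VenueID}, {ReviewerID, VenueID}. Prime attributes: {Affiliation, ReviewerID, VenueID}.
Affiliation --> ReviewerID: {Affiliation}⁺ = {Affiliation, ReviewerID}, which is not all of the attributes, so the left side is not a superkey — BCNF is violated.
But every attribute on its right side ({ReviewerID}) is prime, and the same holds for every other non-superkey FD, so 3NF still holds.

3NF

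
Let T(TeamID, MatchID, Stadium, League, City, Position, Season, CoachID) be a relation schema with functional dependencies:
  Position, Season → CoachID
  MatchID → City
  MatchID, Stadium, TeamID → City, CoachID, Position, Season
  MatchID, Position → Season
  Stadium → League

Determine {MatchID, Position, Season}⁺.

Start with {MatchID, Position, Season}.
Position, Season → CoachID applies; add {CoachID} → now {CoachID, MatchID, Position, Season}.
MatchID → City applies; add {City} → now {City, CoachID, MatchID, Position, Season}.
No further FD applies.

{City, CoachID, MatchID, Position, Season}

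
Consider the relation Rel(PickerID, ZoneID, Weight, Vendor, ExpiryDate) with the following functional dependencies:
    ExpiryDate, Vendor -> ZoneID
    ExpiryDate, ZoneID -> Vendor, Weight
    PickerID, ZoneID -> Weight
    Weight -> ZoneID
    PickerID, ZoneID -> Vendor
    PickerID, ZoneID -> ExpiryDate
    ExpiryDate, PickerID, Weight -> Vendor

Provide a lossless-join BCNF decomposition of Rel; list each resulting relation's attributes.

Candidate keys of the original relation: {ExpiryDate, PickerID, Vendor}, {PickerID, Weight}, {PickerID, ZoneID}.
{ExpiryDate, PickerID, Vendor, Weight, ZoneID}: {ExpiryDate, Vendor} determines {ExpiryDate, Vendor, Weight, ZoneID} here but is not a superkey — split on ExpiryDate, Vendor -> Weight, ZoneID, giving {ExpiryDate, Vendor, Weight, ZoneID} and {ExpiryDate, PickerID, Vendor}.
{ExpiryDate, Vendor, Weight, ZoneID}: {Weight} determines {Weight, ZoneID} here but is not a superkey — split on Weight -> ZoneID, giving {Weight, ZoneID} and {ExpiryDate, Vendor, Weight}.
{Weight, ZoneID}: every determinant is a superkey — BCNF.
{ExpiryDate, Vendor, Weight}: every determinant is a superkey — BCNF.
{ExpiryDate, PickerID, Vendor}: every determinant is a superkey — BCNF.

{ExpiryDate, PickerID, Vendor}; {ExpiryDate, Vendor, Weight}; {Weight, ZoneID}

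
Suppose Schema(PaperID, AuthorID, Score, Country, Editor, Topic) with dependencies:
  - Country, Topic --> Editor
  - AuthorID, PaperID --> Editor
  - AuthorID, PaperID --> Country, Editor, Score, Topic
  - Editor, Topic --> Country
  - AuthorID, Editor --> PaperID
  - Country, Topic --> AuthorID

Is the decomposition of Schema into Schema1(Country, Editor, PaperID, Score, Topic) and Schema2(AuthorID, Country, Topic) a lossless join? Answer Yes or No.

The shared attributes are {Country, Topic} and {Country, Topic}⁺ = {AuthorID, Country, Editor, PaperID, Score, Topic}.
This includes all of Schema1, so the common attributes are a superkey of Schema1 — the join is lossless.

Yes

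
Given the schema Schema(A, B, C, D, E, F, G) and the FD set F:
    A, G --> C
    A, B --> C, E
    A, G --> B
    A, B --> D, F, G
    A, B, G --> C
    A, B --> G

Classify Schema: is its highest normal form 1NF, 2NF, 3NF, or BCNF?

BCNF

Candidate keys: {A, B}, {A, G}. Prime attributes: {A, B, G}.
The left-hand side of every FD is a superkey, so BCNF is satisfied.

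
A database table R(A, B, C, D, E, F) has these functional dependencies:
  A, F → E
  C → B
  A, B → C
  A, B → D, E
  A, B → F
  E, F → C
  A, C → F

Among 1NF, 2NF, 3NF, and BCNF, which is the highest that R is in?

3NF

Candidate keys: {A, B}, {A, C}, {A, F}. Prime attributes: {A, B, C, F}.
C → B breaks BCNF: {C}⁺ = {B, C}, so {C} is not a superkey.
But every attribute on its right side ({B}) is prime, and the same holds for every other non-superkey FD, so 3NF still holds.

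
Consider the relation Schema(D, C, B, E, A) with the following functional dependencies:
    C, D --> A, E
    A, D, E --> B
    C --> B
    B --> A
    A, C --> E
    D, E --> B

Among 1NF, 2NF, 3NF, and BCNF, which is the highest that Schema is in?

Candidate key: {C, D}. Prime attributes: {C, D}.
For A, D, E --> B we have {A, D, E}⁺ = {A, B, D, E}; {A, D, E} is not a superkey, so BCNF fails.
Because {B} is non-prime and the left side of A, D, E --> B is not a superkey, the relation is not in 3NF.
Since {C} ⊂ {C, D} and {C}⁺ ⊇ {A, B, E} with {A, B, E} non-prime, there is a partial dependency; 2NF fails.

1NF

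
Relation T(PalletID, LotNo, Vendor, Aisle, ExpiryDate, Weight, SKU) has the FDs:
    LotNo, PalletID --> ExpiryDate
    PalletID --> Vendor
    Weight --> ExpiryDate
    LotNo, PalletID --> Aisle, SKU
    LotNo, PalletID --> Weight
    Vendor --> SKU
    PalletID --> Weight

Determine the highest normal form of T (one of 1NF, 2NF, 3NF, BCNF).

Candidate key: {LotNo, PalletID}. Prime attributes: {LotNo, PalletID}.
For PalletID --> Vendor we have {PalletID}⁺ = {ExpiryDate, PalletID, SKU, Vendor, Weight}; {PalletID} is not a superkey, so BCNF fails.
PalletID --> Vendor determines the non-prime attribute {Vendor} from a non-superkey — 3NF is violated.
The proper key subset {PalletID} of {LotNo, PalletID} determines non-prime {ExpiryDate, SKU, Vendor, Weight}, so the relation is not even in 2NF.

1NF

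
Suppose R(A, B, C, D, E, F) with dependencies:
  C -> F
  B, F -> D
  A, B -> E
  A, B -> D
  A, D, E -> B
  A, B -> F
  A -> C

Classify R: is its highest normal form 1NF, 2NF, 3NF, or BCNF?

Candidate keys: {A, B}, {A, D, E}. Prime attributes: {A, B, D, E}.
C -> F: {C}⁺ = {C, F}, which is not all of the attributes, so the left side is not a superkey — BCNF is violated.
C -> F determines the non-prime attribute {F} from a non-superkey — 3NF is violated.
Since {A} ⊂ {A, B} and {A}⁺ ⊇ {C, F} with {C, F} non-prime, there is a partial dependency; 2NF fails.

1NF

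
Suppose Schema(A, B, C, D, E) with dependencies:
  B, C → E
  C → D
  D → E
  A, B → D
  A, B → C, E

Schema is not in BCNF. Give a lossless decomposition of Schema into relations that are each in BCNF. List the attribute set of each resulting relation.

{A, B, C}; {C, D}; {D, E}

Candidate key of the original relation: {A, B}.
In {A, B, C, D, E}, {B, C} is not a superkey ({B, C}⁺ restricted to this set is {B, C, D, E}), so split on B, C → D, E into {B, C, D, E} and {A, B, C}.
In {B, C, D, E}, {C} is not a superkey ({C}⁺ restricted to this set is {C, D, E}), so split on C → D, E into {C, D, E} and {B, C}.
In {C, D, E}, {D} is not a superkey ({D}⁺ restricted to this set is {D, E}), so split on D → E into {D, E} and {C, D}.
{D, E}: every determinant is a superkey — BCNF.
{C, D}: every determinant is a superkey — BCNF.
{B, C}: every determinant is a superkey — BCNF.
{A, B, C}: every determinant is a superkey — BCNF.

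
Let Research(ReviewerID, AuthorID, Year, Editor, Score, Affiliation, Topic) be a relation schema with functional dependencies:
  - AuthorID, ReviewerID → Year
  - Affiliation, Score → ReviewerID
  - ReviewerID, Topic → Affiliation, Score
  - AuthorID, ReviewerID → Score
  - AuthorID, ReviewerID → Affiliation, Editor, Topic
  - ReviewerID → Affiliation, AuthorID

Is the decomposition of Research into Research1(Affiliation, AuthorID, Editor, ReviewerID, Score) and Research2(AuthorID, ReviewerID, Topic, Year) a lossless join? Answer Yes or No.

Yes

The shared attributes are {AuthorID, ReviewerID} and {AuthorID, ReviewerID}⁺ = {Affiliation, AuthorID, Editor, ReviewerID, Score, Topic, Year}.
Since Research1 ⊆ {Affiliation, AuthorID, Editor, ReviewerID, Score, Topic, Year}, the intersection is a superkey of Research1; the decomposition is lossless.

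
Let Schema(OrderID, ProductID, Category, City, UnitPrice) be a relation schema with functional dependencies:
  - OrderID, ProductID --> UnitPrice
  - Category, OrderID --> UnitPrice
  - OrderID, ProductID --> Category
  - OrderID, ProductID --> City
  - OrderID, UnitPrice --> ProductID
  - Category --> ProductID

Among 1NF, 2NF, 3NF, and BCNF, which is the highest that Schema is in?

Candidate keys: {Category, OrderID}, {OrderID, ProductID}, {OrderID, UnitPrice}. Prime attributes: {Category, OrderID, ProductID, UnitPrice}.
Category --> ProductID: {Category}⁺ = {Category, ProductID}, which is not all of the attributes, so the left side is not a superkey — BCNF is violated.
Since {ProductID} ⊆ prime attributes and every other non-superkey FD also has a prime right side, the schema is in 3NF.

3NF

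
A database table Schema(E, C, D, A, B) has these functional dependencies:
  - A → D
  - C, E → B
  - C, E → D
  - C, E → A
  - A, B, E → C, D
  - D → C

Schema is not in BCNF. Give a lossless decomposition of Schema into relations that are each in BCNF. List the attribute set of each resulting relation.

Candidate keys of the original relation: {A, E}, {C, E}, {D, E}.
In {A, B, C, D, E}, {A} is not a superkey ({A}⁺ restricted to this set is {A, C, D}), so split on A → C, D into {A, C, D} and {A, B, E}.
In {A, C, D}, {D} is not a superkey ({D}⁺ restricted to this set is {C, D}), so split on D → C into {C, D} and {A, D}.
{C, D} has no BCNF violation.
{A, D} has no BCNF violation.
{A, B, E} has no BCNF violation.

{A, B, E}; {A, D}; {C, D}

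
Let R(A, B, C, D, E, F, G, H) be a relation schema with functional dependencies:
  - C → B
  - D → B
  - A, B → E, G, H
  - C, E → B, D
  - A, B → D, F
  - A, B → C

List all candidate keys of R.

{A} never appears on the right of any FD, so every key must include it.
{A, B}⁺ = {A, B, C, D, E, F, G, H}, which is every attribute, so {A, B} is a candidate key.
{A, C}⁺ = {A, B, C, D, E, F, G, H}, which is every attribute, so {A, C} is a candidate key.
{A, D}⁺ = {A, B, C, D, E, F, G, H}, which is every attribute, so {A, D} is a candidate key.
Any other superkey properly contains one of these, so there are no further candidate keys.

{A, B}, {A, C}, {A, D}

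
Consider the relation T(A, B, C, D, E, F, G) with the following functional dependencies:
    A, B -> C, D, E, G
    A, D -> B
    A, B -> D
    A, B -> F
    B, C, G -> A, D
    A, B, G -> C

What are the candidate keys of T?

{A, B}, {A, D}, {B, C, G}

{A, B}⁺ = {A, B, C, D, E, F, G}, which is every attribute, so {A, B} is a candidate key.
{A, D}⁺ = {A, B, C, D, E, F, G}, which is every attribute, so {A, D} is a candidate key.
{B, C, G}⁺ = {A, B, C, D, E, F, G}, which is every attribute, so {B, C, G} is a candidate key.
Any other superkey properly contains one of these, so there are no further candidate keys.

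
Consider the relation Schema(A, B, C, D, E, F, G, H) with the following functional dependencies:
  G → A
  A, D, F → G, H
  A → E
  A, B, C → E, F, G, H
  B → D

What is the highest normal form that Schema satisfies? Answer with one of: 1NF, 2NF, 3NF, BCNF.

1NF

Candidate keys: {A, B, C}, {B, C, G}. Prime attributes: {A, B, C, G}.
G → A: {G}⁺ = {A, E, G}, which is not all of the attributes, so the left side is not a superkey — BCNF is violated.
A, D, F → G, H determines the non-prime attribute {H} from a non-superkey — 3NF is violated.
The proper key subset {A} of {A, B, C} determines non-prime {E}, so the relation is not even in 2NF.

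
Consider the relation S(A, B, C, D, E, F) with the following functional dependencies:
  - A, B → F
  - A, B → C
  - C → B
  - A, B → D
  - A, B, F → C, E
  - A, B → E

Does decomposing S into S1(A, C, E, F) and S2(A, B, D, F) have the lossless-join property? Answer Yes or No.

Common attributes: {A, F}; their closure is {A, F}.
The closure covers neither S1 nor S2 entirely; the join is not lossless.

No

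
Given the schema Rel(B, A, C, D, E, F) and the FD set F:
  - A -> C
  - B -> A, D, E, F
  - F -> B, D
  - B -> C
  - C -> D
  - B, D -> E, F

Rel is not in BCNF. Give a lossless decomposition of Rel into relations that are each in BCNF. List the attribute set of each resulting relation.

Candidate keys of the original relation: {B}, {F}.
In {A, B, C, D, E, F}, {A} is not a superkey ({A}⁺ restricted to this set is {A, C, D}), so split on A -> C, D into {A, C, D} and {A, B, E, F}.
In {A, C, D}, {C} is not a superkey ({C}⁺ restricted to this set is {C, D}), so split on C -> D into {C, D} and {A, C}.
{C, D} has no BCNF violation.
{A, C} has no BCNF violation.
{A, B, E, F} has no BCNF violation.

{A, B, E, F}; {A, C}; {C, D}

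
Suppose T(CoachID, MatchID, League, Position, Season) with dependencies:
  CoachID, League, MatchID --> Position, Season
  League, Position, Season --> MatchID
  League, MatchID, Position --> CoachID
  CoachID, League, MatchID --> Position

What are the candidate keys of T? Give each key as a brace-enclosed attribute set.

{League} never appears on the right of any FD, so every key must include it.
{CoachID, League, MatchID}⁺ = {CoachID, League, MatchID, Position, Season}, which is every attribute, so {CoachID, League, MatchID} is a candidate key.
{League, MatchID, Position}⁺ = {CoachID, League, MatchID, Position, Season}, which is every attribute, so {League, MatchID, Position} is a candidate key.
{League, Position, Season}⁺ = {CoachID, League, MatchID, Position, Season}, which is every attribute, so {League, Position, Season} is a candidate key.
No proper subset of any of these is a key, and no other minimal superkey exists.

{CoachID, League, MatchID}, {League, MatchID, Position}, {League, Position, Season}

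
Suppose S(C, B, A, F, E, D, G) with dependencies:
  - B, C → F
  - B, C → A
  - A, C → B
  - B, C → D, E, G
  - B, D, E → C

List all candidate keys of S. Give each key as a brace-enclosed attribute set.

{A, C}⁺ = {A, B, C, D, E, F, G} — all of the relation — so {A, C} is a candidate key.
{B, C}⁺ = {A, B, C, D, E, F, G} — all of the relation — so {B, C} is a candidate key.
{B, D, E}⁺ = {A, B, C, D, E, F, G} — all of the relation — so {B, D, E} is a candidate key.
No proper subset of any of these is a key, and no other minimal superkey exists.

{A, C}, {B, C}, {B, D, E}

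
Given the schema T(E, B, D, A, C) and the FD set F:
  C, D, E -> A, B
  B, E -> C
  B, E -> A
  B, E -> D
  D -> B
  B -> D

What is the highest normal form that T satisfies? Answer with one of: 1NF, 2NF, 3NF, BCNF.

Candidate keys: {B, E}, {D, E}. Prime attributes: {B, D, E}.
D -> B: {D}⁺ = {B, D}, which is not all of the attributes, so the left side is not a superkey — BCNF is violated.
Since {B} ⊆ prime attributes and every other non-superkey FD also has a prime right side, the schema is in 3NF.

3NF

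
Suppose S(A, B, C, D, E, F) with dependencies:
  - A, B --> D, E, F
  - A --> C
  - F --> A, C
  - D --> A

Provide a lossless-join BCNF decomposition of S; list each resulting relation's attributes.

Candidate keys of the original relation: {A, B}, {B, D}, {B, F}.
In {A, B, C, D, E, F}, {A} is not a superkey ({A}⁺ restricted to this set is {A, C}), so split on A --> C into {A, C} and {A, B, D, E, F}.
{A, C} has no BCNF violation.
In {A, B, D, E, F}, {F} is not a superkey ({F}⁺ restricted to this set is {A, F}), so split on F --> A into {A, F} and {B, D, E, F}.
{A, F} has no BCNF violation.
{B, D, E, F} has no BCNF violation.

{A, C}; {A, F}; {B, D, E, F}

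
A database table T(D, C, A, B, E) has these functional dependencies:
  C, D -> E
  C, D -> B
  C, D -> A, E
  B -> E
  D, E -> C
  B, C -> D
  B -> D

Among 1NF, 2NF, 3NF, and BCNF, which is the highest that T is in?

BCNF

Candidate keys: {B}, {C, D}, {D, E}. Prime attributes: {B, C, D, E}.
The left-hand side of every FD is a superkey, so BCNF is satisfied.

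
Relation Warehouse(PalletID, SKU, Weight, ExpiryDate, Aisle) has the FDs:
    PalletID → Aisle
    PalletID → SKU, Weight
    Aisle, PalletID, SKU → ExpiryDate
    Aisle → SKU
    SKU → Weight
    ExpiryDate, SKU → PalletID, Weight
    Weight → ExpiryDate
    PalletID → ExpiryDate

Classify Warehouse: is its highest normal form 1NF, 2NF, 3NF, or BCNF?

Candidate keys: {Aisle}, {PalletID}, {SKU}. Prime attributes: {Aisle, PalletID, SKU}.
For Weight → ExpiryDate we have {Weight}⁺ = {ExpiryDate, Weight}; {Weight} is not a superkey, so BCNF fails.
Weight → ExpiryDate determines the non-prime attribute {ExpiryDate} from a non-superkey — 3NF is violated.
With only single-attribute keys there can be no partial dependency, so 2NF holds.

2NF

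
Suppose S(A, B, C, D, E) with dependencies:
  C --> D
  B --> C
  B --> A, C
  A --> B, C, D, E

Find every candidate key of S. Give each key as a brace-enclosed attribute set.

{A} is a candidate key since {A}⁺ = {A, B, C, D, E} covers every attribute.
{B} is a candidate key since {B}⁺ = {A, B, C, D, E} covers every attribute.
Any other superkey properly contains one of these, so there are no further candidate keys.

{A}, {B}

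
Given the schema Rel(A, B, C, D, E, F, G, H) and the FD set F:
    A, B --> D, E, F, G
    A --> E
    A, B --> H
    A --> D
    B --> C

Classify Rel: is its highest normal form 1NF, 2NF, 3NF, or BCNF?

1NF

Candidate key: {A, B}. Prime attributes: {A, B}.
A --> E: {A}⁺ = {A, D, E}, which is not all of the attributes, so the left side is not a superkey — BCNF is violated.
A --> E determines the non-prime attribute {E} from a non-superkey — 3NF is violated.
Since {A} ⊂ {A, B} and {A}⁺ ⊇ {D, E} with {D, E} non-prime, there is a partial dependency; 2NF fails.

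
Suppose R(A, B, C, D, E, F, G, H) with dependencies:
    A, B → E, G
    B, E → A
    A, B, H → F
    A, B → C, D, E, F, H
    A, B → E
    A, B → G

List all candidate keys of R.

Attributes never on any right-hand side: {B} — every candidate key must contain it.
{A, B} is a candidate key since {A, B}⁺ = {A, B, C, D, E, F, G, H} covers every attribute.
{B, E} is a candidate key since {B, E}⁺ = {A, B, C, D, E, F, G, H} covers every attribute.
No proper subset of any of these is a key, and no other minimal superkey exists.

{A, B}, {B, E}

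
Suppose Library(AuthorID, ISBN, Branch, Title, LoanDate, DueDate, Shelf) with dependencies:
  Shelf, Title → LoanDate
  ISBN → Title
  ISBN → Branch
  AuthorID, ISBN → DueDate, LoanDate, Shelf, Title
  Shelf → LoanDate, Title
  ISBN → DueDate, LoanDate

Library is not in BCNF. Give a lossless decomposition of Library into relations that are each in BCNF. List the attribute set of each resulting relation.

Candidate key of the original relation: {AuthorID, ISBN}.
In {AuthorID, Branch, DueDate, ISBN, LoanDate, Shelf, Title}, {Shelf, Title} is not a superkey ({Shelf, Title}⁺ restricted to this set is {LoanDate, Shelf, Title}), so split on Shelf, Title → LoanDate into {LoanDate, Shelf, Title} and {AuthorID, Branch, DueDate, ISBN, Shelf, Title}.
{LoanDate, Shelf, Title} has no BCNF violation.
In {AuthorID, Branch, DueDate, ISBN, Shelf, Title}, {ISBN} is not a superkey ({ISBN}⁺ restricted to this set is {Branch, DueDate, ISBN, Title}), so split on ISBN → Branch, DueDate, Title into {Branch, DueDate, ISBN, Title} and {AuthorID, ISBN, Shelf}.
{Branch, DueDate, ISBN, Title} has no BCNF violation.
{AuthorID, ISBN, Shelf} has no BCNF violation.

{AuthorID, ISBN, Shelf}; {Branch, DueDate, ISBN, Title}; {LoanDate, Shelf, Title}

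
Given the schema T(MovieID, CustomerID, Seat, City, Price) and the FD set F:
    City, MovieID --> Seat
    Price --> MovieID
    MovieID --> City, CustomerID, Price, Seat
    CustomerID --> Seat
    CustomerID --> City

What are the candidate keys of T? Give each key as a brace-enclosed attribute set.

{MovieID}, {Price}

{MovieID} is a candidate key since {MovieID}⁺ = {City, CustomerID, MovieID, Price, Seat} covers every attribute.
{Price} is a candidate key since {Price}⁺ = {City, CustomerID, MovieID, Price, Seat} covers every attribute.
No proper subset of any of these is a key, and no other minimal superkey exists.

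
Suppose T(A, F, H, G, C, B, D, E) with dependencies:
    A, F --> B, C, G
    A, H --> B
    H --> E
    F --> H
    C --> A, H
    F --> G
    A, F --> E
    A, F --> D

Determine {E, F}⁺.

{E, F, G, H}

Start with {E, F}.
F --> H applies; add {H} → now {E, F, H}.
F --> G applies; add {G} → now {E, F, G, H}.
No further FD applies.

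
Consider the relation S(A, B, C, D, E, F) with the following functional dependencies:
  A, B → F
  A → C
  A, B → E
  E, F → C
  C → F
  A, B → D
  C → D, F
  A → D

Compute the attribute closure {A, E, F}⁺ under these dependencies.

Start with {A, E, F}.
A → C applies; add {C} → now {A, C, E, F}.
C → D, F applies; add {D} → now {A, C, D, E, F}.
No further FD applies.

{A, C, D, E, F}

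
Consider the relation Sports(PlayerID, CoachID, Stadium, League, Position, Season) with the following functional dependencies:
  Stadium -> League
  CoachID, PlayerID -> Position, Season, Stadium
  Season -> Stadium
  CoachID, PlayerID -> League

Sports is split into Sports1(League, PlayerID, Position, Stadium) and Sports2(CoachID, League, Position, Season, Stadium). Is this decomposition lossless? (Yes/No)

No

Common attributes: {League, Position, Stadium}; their closure is {League, Position, Stadium}.
Neither Sports1 nor Sports2 is contained in that closure, so the decomposition is lossy.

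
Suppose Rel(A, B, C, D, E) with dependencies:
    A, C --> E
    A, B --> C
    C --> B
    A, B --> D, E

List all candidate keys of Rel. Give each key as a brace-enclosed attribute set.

No FD produces {A}, so it must be in every candidate key.
{A, B}⁺ = {A, B, C, D, E} — all of the relation — so {A, B} is a candidate key.
{A, C}⁺ = {A, B, C, D, E} — all of the relation — so {A, C} is a candidate key.
No proper subset of any of these is a key, and no other minimal superkey exists.

{A, B}, {A, C}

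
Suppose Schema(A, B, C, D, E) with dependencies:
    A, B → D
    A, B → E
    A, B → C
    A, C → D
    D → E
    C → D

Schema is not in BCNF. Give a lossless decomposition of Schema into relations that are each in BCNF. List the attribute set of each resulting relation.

{A, B, C}; {C, D}; {D, E}

Candidate key of the original relation: {A, B}.
Within {A, B, C, D, E}: {A, C}⁺ ∩ {A, B, C, D, E} = {A, C, D, E}, not the whole set, so A, C → D, E violates BCNF; decompose into {A, C, D, E} and {A, B, C}.
Within {A, C, D, E}: {D}⁺ ∩ {A, C, D, E} = {D, E}, not the whole set, so D → E violates BCNF; decompose into {D, E} and {A, C, D}.
{D, E} has no BCNF violation.
Within {A, C, D}: {C}⁺ ∩ {A, C, D} = {C, D}, not the whole set, so C → D violates BCNF; decompose into {C, D} and {A, C}.
{C, D} has no BCNF violation.
{A, C} has no BCNF violation.
{A, B, C} has no BCNF violation.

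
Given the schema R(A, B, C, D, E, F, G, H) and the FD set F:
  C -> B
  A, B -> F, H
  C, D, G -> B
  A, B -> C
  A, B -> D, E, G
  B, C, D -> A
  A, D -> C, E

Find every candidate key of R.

{A, B}⁺ = {A, B, C, D, E, F, G, H} — all of the relation — so {A, B} is a candidate key.
{A, C}⁺ = {A, B, C, D, E, F, G, H} — all of the relation — so {A, C} is a candidate key.
{A, D}⁺ = {A, B, C, D, E, F, G, H} — all of the relation — so {A, D} is a candidate key.
{C, D}⁺ = {A, B, C, D, E, F, G, H} — all of the relation — so {C, D} is a candidate key.
Any other superkey properly contains one of these, so there are no further candidate keys.

{A, B}, {A, C}, {A, D}, {C, D}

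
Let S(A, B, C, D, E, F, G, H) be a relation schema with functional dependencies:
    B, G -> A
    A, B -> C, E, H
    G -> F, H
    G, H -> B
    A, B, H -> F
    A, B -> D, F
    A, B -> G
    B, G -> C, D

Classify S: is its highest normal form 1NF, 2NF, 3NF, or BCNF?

BCNF

Candidate keys: {A, B}, {G}. Prime attributes: {A, B, G}.
Every FD has a superkey on the left, so the relation is in BCNF.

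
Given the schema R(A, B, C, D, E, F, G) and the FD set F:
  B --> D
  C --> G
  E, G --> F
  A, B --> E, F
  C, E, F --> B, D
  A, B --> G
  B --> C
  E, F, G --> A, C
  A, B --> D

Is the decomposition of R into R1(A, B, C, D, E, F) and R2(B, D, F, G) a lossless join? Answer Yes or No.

The shared attributes are {B, D, F} and {B, D, F}⁺ = {B, C, D, F, G}.
Since R2 ⊆ {B, C, D, F, G}, the intersection is a superkey of R2; the decomposition is lossless.

Yes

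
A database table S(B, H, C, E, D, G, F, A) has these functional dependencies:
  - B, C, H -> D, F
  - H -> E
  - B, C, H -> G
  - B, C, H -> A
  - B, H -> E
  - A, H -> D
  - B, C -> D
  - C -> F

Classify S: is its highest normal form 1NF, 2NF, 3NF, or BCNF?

Candidate key: {B, C, H}. Prime attributes: {B, C, H}.
H -> E breaks BCNF: {H}⁺ = {E, H}, so {H} is not a superkey.
H -> E has non-prime {E} on the right and a non-superkey on the left, so 3NF fails.
Since {C} ⊂ {B, C, H} and {C}⁺ ⊇ {F} with {F} non-prime, there is a partial dependency; 2NF fails.

1NF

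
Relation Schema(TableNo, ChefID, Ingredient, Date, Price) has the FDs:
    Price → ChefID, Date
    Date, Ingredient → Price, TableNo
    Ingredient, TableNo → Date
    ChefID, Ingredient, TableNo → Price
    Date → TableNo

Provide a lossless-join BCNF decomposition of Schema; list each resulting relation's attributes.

{ChefID, Date, Price}; {Date, TableNo}; {Ingredient, Price}

Candidate keys of the original relation: {Date, Ingredient}, {Ingredient, Price}, {Ingredient, TableNo}.
Within {ChefID, Date, Ingredient, Price, TableNo}: {Price}⁺ ∩ {ChefID, Date, Ingredient, Price, TableNo} = {ChefID, Date, Price, TableNo}, not the whole set, so Price → ChefID, Date, TableNo violates BCNF; decompose into {ChefID, Date, Price, TableNo} and {Ingredient, Price}.
Within {ChefID, Date, Price, TableNo}: {Date}⁺ ∩ {ChefID, Date, Price, TableNo} = {Date, TableNo}, not the whole set, so Date → TableNo violates BCNF; decompose into {Date, TableNo} and {ChefID, Date, Price}.
{Date, TableNo} has no BCNF violation.
{ChefID, Date, Price} has no BCNF violation.
{Ingredient, Price} has no BCNF violation.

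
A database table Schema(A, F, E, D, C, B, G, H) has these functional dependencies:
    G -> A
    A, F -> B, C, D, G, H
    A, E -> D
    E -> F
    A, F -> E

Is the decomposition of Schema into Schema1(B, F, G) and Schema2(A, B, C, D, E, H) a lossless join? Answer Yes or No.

Schema1 ∩ Schema2 = {B}; its closure under F is {B}.
The closure covers neither Schema1 nor Schema2 entirely; the join is not lossless.

No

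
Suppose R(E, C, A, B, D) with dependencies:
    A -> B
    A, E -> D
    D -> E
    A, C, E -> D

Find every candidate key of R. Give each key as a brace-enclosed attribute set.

Attributes never on any right-hand side: {A, C} — every candidate key must contain all of them.
{A, C, D}⁺ = {A, B, C, D, E} — all of the relation — so {A, C, D} is a candidate key.
{A, C, E}⁺ = {A, B, C, D, E} — all of the relation — so {A, C, E} is a candidate key.
Any other superkey properly contains one of these, so there are no further candidate keys.

{A, C, D}, {A, C, E}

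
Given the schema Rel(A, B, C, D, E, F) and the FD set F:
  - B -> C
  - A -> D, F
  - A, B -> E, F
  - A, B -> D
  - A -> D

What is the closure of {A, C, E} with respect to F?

Start with {A, C, E}.
A -> D, F applies; add {D, F} → now {A, C, D, E, F}.
No further FD applies.

{A, C, D, E, F}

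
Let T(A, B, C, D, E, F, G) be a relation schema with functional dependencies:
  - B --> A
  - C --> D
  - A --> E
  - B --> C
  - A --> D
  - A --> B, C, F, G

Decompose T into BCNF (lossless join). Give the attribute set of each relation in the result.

{A, B, C, E, F, G}; {C, D}

Candidate keys of the original relation: {A}, {B}.
In {A, B, C, D, E, F, G}, {C} is not a superkey ({C}⁺ restricted to this set is {C, D}), so split on C --> D into {C, D} and {A, B, C, E, F, G}.
{C, D} is in BCNF.
{A, B, C, E, F, G} is in BCNF.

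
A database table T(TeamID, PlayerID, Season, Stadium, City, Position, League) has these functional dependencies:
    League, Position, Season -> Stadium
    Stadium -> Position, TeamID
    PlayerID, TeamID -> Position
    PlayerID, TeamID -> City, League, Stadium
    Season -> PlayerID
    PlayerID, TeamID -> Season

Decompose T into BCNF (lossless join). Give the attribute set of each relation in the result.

Candidate keys of the original relation: {League, Position, Season}, {PlayerID, Stadium}, {PlayerID, TeamID}, {Season, Stadium}, {Season, TeamID}.
{City, League, PlayerID, Position, Season, Stadium, TeamID}: {Stadium} determines {Position, Stadium, TeamID} here but is not a superkey — split on Stadium -> Position, TeamID, giving {Position, Stadium, TeamID} and {City, League, PlayerID, Season, Stadium}.
{Position, Stadium, TeamID}: every determinant is a superkey — BCNF.
{City, League, PlayerID, Season, Stadium}: {Season} determines {PlayerID, Season} here but is not a superkey — split on Season -> PlayerID, giving {PlayerID, Season} and {City, League, Season, Stadium}.
{PlayerID, Season}: every determinant is a superkey — BCNF.
{City, League, Season, Stadium}: every determinant is a superkey — BCNF.

{City, League, Season, Stadium}; {PlayerID, Season}; {Position, Stadium, TeamID}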